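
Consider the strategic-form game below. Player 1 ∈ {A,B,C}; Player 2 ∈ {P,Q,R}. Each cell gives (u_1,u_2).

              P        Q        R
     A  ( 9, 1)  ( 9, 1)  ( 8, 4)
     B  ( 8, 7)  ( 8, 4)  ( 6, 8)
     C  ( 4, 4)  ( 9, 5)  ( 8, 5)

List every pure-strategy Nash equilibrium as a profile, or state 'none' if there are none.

(A,P): not NE [P2→R gives 4>1]
(A,Q): not NE [P2→R gives 4>1]
(A,R): NE
(B,P): not NE [P1→A gives 9>8; P2→R gives 8>7]
(B,Q): not NE [P1→C gives 9>8; P2→R gives 8>4]
(B,R): not NE [P1→C gives 8>6]
(C,P): not NE [P1→A gives 9>4; P2→R gives 5>4]
(C,Q): NE
(C,R): NE

Nash profiles: (A,R), (C,Q), (C,R)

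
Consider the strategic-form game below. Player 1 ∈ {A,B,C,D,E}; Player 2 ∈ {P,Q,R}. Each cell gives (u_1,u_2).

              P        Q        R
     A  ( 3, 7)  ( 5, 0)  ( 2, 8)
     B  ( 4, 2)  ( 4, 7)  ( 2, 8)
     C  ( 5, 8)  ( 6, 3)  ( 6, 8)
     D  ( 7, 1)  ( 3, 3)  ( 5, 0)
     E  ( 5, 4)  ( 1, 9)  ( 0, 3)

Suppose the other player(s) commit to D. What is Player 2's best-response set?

BR_2 = {Q}

u_2(P vs D) = 1
u_2(Q vs D) = 3
u_2(R vs D) = 0
max payoff 3 at {Q}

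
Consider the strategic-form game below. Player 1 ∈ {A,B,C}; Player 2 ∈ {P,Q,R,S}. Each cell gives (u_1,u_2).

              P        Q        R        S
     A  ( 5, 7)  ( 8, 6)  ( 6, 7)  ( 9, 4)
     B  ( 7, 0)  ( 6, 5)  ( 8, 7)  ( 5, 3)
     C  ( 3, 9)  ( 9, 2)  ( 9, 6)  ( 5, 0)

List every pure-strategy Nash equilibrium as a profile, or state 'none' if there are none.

(A,P): not NE [P1→B gives 7>5]
(A,Q): not NE [P1→C gives 9>8; P2→R gives 7>6]
(A,R): not NE [P1→C gives 9>6]
(A,S): not NE [P2→R gives 7>4]
(B,P): not NE [P2→R gives 7>0]
(B,Q): not NE [P1→C gives 9>6; P2→R gives 7>5]
(B,R): not NE [P1→C gives 9>8]
(B,S): not NE [P1→A gives 9>5; P2→R gives 7>3]
(C,P): not NE [P1→B gives 7>3]
(C,Q): not NE [P2→P gives 9>2]
(C,R): not NE [P2→P gives 9>6]
(C,S): not NE [P1→A gives 9>5; P2→P gives 9>0]

PSNE: ∅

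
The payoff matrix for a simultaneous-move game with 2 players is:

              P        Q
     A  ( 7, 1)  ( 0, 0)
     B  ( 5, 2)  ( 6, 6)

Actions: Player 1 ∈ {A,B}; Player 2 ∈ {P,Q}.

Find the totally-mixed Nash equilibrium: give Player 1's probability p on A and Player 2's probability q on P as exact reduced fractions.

P1 indiff ⇒ q·7+(1-q)·0 = q·5+(1-q)·6 ⇒ q(2) = (1-q)(6) ⇒ q = 3/4
P2 indiff ⇒ p·1+(1-p)·2 = p·0+(1-p)·6 ⇒ p(1) = (1-p)(4) ⇒ p = 4/5

(p,q) = (4/5, 3/4)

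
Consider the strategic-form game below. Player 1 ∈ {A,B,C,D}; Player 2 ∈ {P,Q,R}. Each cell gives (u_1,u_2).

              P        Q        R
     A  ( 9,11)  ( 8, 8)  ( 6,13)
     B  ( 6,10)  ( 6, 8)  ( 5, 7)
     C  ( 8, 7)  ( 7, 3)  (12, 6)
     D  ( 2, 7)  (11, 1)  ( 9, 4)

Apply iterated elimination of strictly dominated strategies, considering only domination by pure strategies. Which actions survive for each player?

Remaining: P1:{A,C} P2:{P,R}

P1 drop B (A beats it: P:9>6 Q:8>6 R:6>5)
P2 drop Q (P beats it: A:11>8 C:7>3 D:7>1)
P1 drop D (C beats it: P:8>2 R:12>9)
P1→{A,C} P2→{P,R}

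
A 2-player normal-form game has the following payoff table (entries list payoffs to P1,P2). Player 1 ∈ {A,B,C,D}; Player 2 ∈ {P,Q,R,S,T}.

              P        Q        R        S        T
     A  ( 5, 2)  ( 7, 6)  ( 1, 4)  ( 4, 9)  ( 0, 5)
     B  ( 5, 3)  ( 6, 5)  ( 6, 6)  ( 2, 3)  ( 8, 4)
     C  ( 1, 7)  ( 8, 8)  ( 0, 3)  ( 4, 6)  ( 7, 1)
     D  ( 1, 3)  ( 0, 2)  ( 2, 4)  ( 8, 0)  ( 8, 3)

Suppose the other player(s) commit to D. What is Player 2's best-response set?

P2 best: {R}

u_2(P vs D) = 3
u_2(Q vs D) = 2
u_2(R vs D) = 4
u_2(S vs D) = 0
u_2(T vs D) = 3
max payoff 4 at {R}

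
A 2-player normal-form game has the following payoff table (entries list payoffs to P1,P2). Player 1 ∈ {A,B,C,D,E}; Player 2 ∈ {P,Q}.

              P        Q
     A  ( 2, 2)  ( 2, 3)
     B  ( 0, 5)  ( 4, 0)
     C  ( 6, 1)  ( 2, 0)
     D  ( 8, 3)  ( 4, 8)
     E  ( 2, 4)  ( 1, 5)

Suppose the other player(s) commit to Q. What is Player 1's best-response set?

argmax u_1 = {B,D}

u_1(A vs Q) = 2
u_1(B vs Q) = 4
u_1(C vs Q) = 2
u_1(D vs Q) = 4
u_1(E vs Q) = 1
max payoff 4 at {B,D}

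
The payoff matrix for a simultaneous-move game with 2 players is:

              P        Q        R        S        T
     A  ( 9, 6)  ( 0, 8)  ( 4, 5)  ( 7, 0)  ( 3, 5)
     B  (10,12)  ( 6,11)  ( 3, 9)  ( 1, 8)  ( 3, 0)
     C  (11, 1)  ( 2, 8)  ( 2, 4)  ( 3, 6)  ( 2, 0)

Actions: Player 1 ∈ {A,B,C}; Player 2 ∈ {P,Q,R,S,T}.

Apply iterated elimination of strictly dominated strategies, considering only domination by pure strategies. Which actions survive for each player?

P2 drop R (Q beats it: A:8>5 B:11>9 C:8>4)
P2 drop S (Q beats it: A:8>0 B:11>8 C:8>6)
P2 drop T (P beats it: A:6>5 B:12>0 C:1>0)
P1 drop A (B beats it: P:10>9 Q:6>0)
P1→{B,C} P2→{P,Q}

Remaining: P1:{B,C} P2:{P,Q}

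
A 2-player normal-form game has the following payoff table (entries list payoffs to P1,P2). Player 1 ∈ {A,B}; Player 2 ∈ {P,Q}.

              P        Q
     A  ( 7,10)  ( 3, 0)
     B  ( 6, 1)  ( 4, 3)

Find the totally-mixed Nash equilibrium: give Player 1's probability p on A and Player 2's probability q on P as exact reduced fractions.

P1 indiff ⇒ q·7+(1-q)·3 = q·6+(1-q)·4 ⇒ q(1) = (1-q)(1) ⇒ q = 1/2
P2 indiff ⇒ p·10+(1-p)·1 = p·0+(1-p)·3 ⇒ p(10) = (1-p)(2) ⇒ p = 1/6

(p,q) = (1/6, 1/2)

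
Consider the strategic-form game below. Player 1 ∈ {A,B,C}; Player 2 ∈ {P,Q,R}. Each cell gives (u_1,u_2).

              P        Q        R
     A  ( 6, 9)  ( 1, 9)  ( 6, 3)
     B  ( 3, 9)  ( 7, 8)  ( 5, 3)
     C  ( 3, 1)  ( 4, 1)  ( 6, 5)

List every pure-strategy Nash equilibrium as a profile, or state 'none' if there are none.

(A,P): NE
(A,Q): not NE [P1→B gives 7>1]
(A,R): not NE [P2→Q gives 9>3]
(B,P): not NE [P1→A gives 6>3]
(B,Q): not NE [P2→P gives 9>8]
(B,R): not NE [P1→C gives 6>5; P2→P gives 9>3]
(C,P): not NE [P1→A gives 6>3; P2→R gives 5>1]
(C,Q): not NE [P1→B gives 7>4; P2→R gives 5>1]
(C,R): NE

PSNE = {(A,P), (C,R)}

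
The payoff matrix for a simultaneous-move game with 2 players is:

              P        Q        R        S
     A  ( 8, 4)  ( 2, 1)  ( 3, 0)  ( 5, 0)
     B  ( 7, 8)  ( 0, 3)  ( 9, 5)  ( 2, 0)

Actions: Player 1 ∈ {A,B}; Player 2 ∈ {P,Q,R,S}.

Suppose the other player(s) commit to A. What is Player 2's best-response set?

argmax u_2 = {P}

u_2(P vs A) = 4
u_2(Q vs A) = 1
u_2(R vs A) = 0
u_2(S vs A) = 0
max payoff 4 at {P}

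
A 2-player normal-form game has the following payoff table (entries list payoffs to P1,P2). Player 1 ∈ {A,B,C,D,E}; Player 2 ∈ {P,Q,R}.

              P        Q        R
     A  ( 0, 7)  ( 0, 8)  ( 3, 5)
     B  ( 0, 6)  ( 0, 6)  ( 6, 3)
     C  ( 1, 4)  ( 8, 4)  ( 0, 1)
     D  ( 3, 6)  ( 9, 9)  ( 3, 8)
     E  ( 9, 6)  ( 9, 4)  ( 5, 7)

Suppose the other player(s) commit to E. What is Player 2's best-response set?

BR_2 = {R}

u_2(P vs E) = 6
u_2(Q vs E) = 4
u_2(R vs E) = 7
max payoff 7 at {R}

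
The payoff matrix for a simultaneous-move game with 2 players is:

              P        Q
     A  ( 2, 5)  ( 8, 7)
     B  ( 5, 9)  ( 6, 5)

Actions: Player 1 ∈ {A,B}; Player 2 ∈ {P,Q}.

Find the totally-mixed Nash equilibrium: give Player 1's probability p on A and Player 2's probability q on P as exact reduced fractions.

P1 indiff ⇒ q·2+(1-q)·8 = q·5+(1-q)·6 ⇒ q(-3) = (1-q)(-2) ⇒ q = 2/5
P2 indiff ⇒ p·5+(1-p)·9 = p·7+(1-p)·5 ⇒ p(-2) = (1-p)(-4) ⇒ p = 2/3

P1 mixes 2/3 on A; P2 mixes 2/5 on P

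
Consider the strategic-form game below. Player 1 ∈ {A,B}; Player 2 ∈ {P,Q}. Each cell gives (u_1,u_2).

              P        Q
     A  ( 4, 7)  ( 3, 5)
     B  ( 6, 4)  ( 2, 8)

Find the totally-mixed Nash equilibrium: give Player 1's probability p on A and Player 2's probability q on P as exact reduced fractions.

P1 indiff ⇒ q·4+(1-q)·3 = q·6+(1-q)·2 ⇒ q(-2) = (1-q)(-1) ⇒ q = 1/3
P2 indiff ⇒ p·7+(1-p)·4 = p·5+(1-p)·8 ⇒ p(2) = (1-p)(4) ⇒ p = 2/3

p=2/3, q=1/3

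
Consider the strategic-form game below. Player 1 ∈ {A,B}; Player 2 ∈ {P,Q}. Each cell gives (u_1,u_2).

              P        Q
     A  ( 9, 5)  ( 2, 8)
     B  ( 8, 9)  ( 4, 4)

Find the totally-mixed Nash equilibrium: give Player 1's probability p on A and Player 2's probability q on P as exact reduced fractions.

p=5/8, q=2/3

P1 indiff ⇒ q·9+(1-q)·2 = q·8+(1-q)·4 ⇒ q(1) = (1-q)(2) ⇒ q = 2/3
P2 indiff ⇒ p·5+(1-p)·9 = p·8+(1-p)·4 ⇒ p(-3) = (1-p)(-5) ⇒ p = 5/8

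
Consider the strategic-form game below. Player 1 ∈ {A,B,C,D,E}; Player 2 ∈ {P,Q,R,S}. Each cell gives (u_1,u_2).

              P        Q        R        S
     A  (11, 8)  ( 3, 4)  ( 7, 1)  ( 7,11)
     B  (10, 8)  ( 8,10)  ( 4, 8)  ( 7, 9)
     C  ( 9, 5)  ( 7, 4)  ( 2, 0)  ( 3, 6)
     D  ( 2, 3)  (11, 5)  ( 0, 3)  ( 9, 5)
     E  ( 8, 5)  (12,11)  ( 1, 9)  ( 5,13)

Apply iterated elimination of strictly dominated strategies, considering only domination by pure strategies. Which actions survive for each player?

P1 drop C (B beats it: P:10>9 Q:8>7 R:4>2 S:7>3)
P2 drop P (S beats it: A:11>8 B:9>8 D:5>3 E:13>5)
P2 drop R (Q beats it: A:4>1 B:10>8 D:5>3 E:11>9)
P1 drop A (D beats it: Q:11>3 S:9>7)
P1 drop B (D beats it: Q:11>8 S:9>7)
P1→{D,E} P2→{Q,S}

Survivors P1:{D,E} P2:{Q,S}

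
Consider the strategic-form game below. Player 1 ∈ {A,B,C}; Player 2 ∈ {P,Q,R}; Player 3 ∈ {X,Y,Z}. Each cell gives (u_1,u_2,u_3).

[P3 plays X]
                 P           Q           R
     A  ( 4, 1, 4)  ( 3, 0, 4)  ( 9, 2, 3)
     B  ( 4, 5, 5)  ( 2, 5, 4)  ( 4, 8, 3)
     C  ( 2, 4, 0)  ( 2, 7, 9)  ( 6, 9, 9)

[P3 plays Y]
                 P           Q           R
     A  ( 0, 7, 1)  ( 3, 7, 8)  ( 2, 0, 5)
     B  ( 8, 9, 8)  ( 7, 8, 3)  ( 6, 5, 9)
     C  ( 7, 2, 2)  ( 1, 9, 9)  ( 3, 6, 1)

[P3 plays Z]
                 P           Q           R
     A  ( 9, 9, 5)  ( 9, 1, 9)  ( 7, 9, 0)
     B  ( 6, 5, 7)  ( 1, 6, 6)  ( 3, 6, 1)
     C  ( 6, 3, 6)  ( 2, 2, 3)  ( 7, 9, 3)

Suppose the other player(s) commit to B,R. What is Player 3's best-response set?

u_3(X vs B,R) = 3
u_3(Y vs B,R) = 9
u_3(Z vs B,R) = 1
max payoff 9 at {Y}

argmax u_3 = {Y}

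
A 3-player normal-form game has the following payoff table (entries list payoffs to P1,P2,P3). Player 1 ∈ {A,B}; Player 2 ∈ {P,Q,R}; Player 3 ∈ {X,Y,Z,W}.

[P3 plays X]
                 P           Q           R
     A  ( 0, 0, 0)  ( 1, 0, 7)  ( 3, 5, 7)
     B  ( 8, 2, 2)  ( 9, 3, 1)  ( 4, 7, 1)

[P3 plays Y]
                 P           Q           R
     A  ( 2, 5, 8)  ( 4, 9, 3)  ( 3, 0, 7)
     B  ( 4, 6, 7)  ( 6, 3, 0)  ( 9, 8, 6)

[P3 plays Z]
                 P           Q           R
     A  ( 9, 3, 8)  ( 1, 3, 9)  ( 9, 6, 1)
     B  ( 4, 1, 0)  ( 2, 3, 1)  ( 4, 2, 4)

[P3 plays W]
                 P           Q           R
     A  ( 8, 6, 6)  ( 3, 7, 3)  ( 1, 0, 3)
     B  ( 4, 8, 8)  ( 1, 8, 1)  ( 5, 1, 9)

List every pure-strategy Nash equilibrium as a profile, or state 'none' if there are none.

(A,P,X): not NE [P1→B gives 8>0; P2→R gives 5>0; P3→Z gives 8>0]
(A,P,Y): not NE [P1→B gives 4>2; P2→Q gives 9>5]
(A,P,Z): not NE [P2→R gives 6>3]
(A,P,W): not NE [P2→Q gives 7>6; P3→Z gives 8>6]
(A,Q,X): not NE [P1→B gives 9>1; P2→R gives 5>0; P3→Z gives 9>7]
(A,Q,Y): not NE [P1→B gives 6>4; P3→Z gives 9>3]
(A,Q,Z): not NE [P1→B gives 2>1; P2→R gives 6>3]
(A,Q,W): not NE [P3→Z gives 9>3]
(A,R,X): not NE [P1→B gives 4>3]
(A,R,Y): not NE [P1→B gives 9>3; P2→Q gives 9>0]
(A,R,Z): not NE [P3→Y gives 7>1]
(A,R,W): not NE [P1→B gives 5>1; P2→Q gives 7>0; P3→Y gives 7>3]
(B,P,X): not NE [P2→R gives 7>2; P3→W gives 8>2]
(B,P,Y): not NE [P2→R gives 8>6; P3→W gives 8>7]
(B,P,Z): not NE [P1→A gives 9>4; P2→Q gives 3>1; P3→W gives 8>0]
(B,P,W): not NE [P1→A gives 8>4]
(B,Q,X): not NE [P2→R gives 7>3]
(B,Q,Y): not NE [P2→R gives 8>3; P3→W gives 1>0]
(B,Q,Z): NE
(B,Q,W): not NE [P1→A gives 3>1]
(B,R,X): not NE [P3→W gives 9>1]
(B,R,Y): not NE [P3→W gives 9>6]
(B,R,Z): not NE [P1→A gives 9>4; P2→Q gives 3>2; P3→W gives 9>4]
(B,R,W): not NE [P2→Q gives 8>1]

Nash profiles: (B,Q,Z)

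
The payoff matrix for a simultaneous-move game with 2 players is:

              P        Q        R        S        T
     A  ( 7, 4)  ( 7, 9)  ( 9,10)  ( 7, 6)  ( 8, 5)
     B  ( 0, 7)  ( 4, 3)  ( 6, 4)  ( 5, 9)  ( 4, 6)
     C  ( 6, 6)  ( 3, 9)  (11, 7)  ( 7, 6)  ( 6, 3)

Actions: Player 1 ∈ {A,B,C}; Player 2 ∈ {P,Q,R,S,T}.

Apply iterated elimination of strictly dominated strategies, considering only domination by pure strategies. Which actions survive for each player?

Remaining: P1:{A,C} P2:{Q,R}

P1 drop B (A beats it: P:7>0 Q:7>4 R:9>6 S:7>5 T:8>4)
P2 drop P (Q beats it: A:9>4 C:9>6)
P2 drop S (Q beats it: A:9>6 C:9>6)
P2 drop T (Q beats it: A:9>5 C:9>3)
P1→{A,C} P2→{Q,R}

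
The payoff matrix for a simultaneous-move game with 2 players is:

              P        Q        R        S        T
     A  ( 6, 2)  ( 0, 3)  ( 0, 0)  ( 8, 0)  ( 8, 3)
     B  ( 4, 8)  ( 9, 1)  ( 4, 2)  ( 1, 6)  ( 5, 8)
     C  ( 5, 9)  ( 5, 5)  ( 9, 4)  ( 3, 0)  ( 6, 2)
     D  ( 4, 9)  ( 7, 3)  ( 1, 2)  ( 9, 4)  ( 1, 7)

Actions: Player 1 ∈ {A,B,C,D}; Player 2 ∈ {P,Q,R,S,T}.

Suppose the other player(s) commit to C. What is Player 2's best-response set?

u_2(P vs C) = 9
u_2(Q vs C) = 5
u_2(R vs C) = 4
u_2(S vs C) = 0
u_2(T vs C) = 2
max payoff 9 at {P}

P2 best: {P}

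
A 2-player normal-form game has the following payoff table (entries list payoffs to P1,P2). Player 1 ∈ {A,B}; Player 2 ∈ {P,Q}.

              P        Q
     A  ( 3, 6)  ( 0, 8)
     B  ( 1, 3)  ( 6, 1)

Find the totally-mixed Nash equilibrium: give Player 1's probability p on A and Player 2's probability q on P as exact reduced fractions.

P1 indiff ⇒ q·3+(1-q)·0 = q·1+(1-q)·6 ⇒ q(2) = (1-q)(6) ⇒ q = 3/4
P2 indiff ⇒ p·6+(1-p)·3 = p·8+(1-p)·1 ⇒ p(-2) = (1-p)(-2) ⇒ p = 1/2

(p,q) = (1/2, 3/4)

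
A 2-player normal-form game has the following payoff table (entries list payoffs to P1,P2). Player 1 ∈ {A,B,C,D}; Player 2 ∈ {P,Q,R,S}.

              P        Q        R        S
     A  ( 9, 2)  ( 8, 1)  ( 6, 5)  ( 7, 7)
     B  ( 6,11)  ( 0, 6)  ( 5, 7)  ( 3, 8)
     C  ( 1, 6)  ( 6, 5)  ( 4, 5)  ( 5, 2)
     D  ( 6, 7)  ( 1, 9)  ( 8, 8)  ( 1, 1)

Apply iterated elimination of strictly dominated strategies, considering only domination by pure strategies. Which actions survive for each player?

P1 drop B (A beats it: P:9>6 Q:8>0 R:6>5 S:7>3)
P1 drop C (A beats it: P:9>1 Q:8>6 R:6>4 S:7>5)
P2 drop P (R beats it: A:5>2 D:8>7)
P1→{A,D} P2→{Q,R,S}

IESDS → P1:{A,D} P2:{Q,R,S}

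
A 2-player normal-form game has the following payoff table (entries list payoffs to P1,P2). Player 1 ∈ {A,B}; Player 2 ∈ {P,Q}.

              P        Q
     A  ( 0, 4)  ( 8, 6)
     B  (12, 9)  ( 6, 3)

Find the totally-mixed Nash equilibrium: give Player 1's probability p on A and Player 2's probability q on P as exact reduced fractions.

P1 indiff ⇒ q·0+(1-q)·8 = q·12+(1-q)·6 ⇒ q(-12) = (1-q)(-2) ⇒ q = 1/7
P2 indiff ⇒ p·4+(1-p)·9 = p·6+(1-p)·3 ⇒ p(-2) = (1-p)(-6) ⇒ p = 3/4

P1 mixes 3/4 on A; P2 mixes 1/7 on P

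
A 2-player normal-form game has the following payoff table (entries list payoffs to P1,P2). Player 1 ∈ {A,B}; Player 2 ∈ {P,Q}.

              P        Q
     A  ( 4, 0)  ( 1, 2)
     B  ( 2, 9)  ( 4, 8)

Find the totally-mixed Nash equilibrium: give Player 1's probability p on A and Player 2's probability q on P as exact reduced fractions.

P1 mixes 1/3 on A; P2 mixes 3/5 on P

P1 indiff ⇒ q·4+(1-q)·1 = q·2+(1-q)·4 ⇒ q(2) = (1-q)(3) ⇒ q = 3/5
P2 indiff ⇒ p·0+(1-p)·9 = p·2+(1-p)·8 ⇒ p(-2) = (1-p)(-1) ⇒ p = 1/3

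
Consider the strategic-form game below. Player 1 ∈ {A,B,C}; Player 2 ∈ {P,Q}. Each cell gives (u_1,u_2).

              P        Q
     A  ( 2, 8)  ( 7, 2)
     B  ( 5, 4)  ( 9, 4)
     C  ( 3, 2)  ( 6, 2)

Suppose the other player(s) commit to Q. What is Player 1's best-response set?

u_1(A vs Q) = 7
u_1(B vs Q) = 9
u_1(C vs Q) = 6
max payoff 9 at {B}

P1 best: {B}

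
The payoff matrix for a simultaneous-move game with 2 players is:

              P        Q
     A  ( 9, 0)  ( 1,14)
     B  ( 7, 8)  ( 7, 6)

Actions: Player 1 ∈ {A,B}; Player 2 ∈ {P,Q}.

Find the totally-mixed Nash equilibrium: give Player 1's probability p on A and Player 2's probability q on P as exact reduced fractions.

(p,q) = (1/8, 3/4)

P1 indiff ⇒ q·9+(1-q)·1 = q·7+(1-q)·7 ⇒ q(2) = (1-q)(6) ⇒ q = 3/4
P2 indiff ⇒ p·0+(1-p)·8 = p·14+(1-p)·6 ⇒ p(-14) = (1-p)(-2) ⇒ p = 1/8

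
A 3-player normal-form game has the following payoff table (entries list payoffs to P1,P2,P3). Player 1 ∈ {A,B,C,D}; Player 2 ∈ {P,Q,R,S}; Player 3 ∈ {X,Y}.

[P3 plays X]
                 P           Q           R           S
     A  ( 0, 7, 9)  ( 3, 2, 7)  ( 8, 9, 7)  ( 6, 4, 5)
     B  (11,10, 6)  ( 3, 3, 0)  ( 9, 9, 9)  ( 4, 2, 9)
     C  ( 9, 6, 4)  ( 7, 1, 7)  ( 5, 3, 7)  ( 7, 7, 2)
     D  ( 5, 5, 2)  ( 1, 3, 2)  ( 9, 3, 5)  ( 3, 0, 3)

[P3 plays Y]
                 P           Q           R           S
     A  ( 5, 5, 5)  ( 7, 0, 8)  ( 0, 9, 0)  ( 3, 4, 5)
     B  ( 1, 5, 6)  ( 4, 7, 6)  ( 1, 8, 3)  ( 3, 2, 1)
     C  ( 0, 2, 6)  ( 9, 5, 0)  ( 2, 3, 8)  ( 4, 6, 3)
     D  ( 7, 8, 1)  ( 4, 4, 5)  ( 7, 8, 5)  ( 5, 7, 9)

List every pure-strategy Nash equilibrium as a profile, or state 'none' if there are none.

Nash profiles: (B,P,X), (D,R,Y)

(A,P,X): not NE [P1→B gives 11>0; P2→R gives 9>7]
(A,P,Y): not NE [P1→D gives 7>5; P2→R gives 9>5; P3→X gives 9>5]
(A,Q,X): not NE [P1→C gives 7>3; P2→R gives 9>2; P3→Y gives 8>7]
(A,Q,Y): not NE [P1→C gives 9>7; P2→R gives 9>0]
(A,R,X): not NE [P1→D gives 9>8]
(A,R,Y): not NE [P1→D gives 7>0; P3→X gives 7>0]
(A,S,X): not NE [P1→C gives 7>6; P2→R gives 9>4]
(A,S,Y): not NE [P1→D gives 5>3; P2→R gives 9>4]
(B,P,X): NE
(B,P,Y): not NE [P1→D gives 7>1; P2→R gives 8>5]
(B,Q,X): not NE [P1→C gives 7>3; P2→P gives 10>3; P3→Y gives 6>0]
(B,Q,Y): not NE [P1→C gives 9>4; P2→R gives 8>7]
(B,R,X): not NE [P2→P gives 10>9]
(B,R,Y): not NE [P1→D gives 7>1; P3→X gives 9>3]
(B,S,X): not NE [P1→C gives 7>4; P2→P gives 10>2]
(B,S,Y): not NE [P1→D gives 5>3; P2→R gives 8>2; P3→X gives 9>1]
(C,P,X): not NE [P1→B gives 11>9; P2→S gives 7>6; P3→Y gives 6>4]
(C,P,Y): not NE [P1→D gives 7>0; P2→S gives 6>2]
(C,Q,X): not NE [P2→S gives 7>1]
(C,Q,Y): not NE [P2→S gives 6>5; P3→X gives 7>0]
(C,R,X): not NE [P1→D gives 9>5; P2→S gives 7>3; P3→Y gives 8>7]
(C,R,Y): not NE [P1→D gives 7>2; P2→S gives 6>3]
(C,S,X): not NE [P3→Y gives 3>2]
(C,S,Y): not NE [P1→D gives 5>4]
(D,P,X): not NE [P1→B gives 11>5]
(D,P,Y): not NE [P3→X gives 2>1]
(D,Q,X): not NE [P1→C gives 7>1; P2→P gives 5>3; P3→Y gives 5>2]
(D,Q,Y): not NE [P1→C gives 9>4; P2→R gives 8>4]
(D,R,X): not NE [P2→P gives 5>3]
(D,R,Y): NE
(D,S,X): not NE [P1→C gives 7>3; P2→P gives 5>0; P3→Y gives 9>3]
(D,S,Y): not NE [P2→R gives 8>7]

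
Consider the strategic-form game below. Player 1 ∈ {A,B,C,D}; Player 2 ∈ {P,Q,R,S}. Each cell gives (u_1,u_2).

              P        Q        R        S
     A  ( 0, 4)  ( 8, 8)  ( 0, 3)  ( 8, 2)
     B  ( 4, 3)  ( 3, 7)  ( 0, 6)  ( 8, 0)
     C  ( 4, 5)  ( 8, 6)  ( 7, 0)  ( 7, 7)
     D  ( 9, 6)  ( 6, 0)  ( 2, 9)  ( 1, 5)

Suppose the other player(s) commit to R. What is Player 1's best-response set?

BR_1 = {C}

u_1(A vs R) = 0
u_1(B vs R) = 0
u_1(C vs R) = 7
u_1(D vs R) = 2
max payoff 7 at {C}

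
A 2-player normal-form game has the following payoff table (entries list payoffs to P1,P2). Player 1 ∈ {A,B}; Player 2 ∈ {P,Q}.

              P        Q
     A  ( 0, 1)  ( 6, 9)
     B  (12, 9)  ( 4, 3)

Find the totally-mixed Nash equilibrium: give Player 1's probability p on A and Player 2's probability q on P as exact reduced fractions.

p=3/7, q=1/7

P1 indiff ⇒ q·0+(1-q)·6 = q·12+(1-q)·4 ⇒ q(-12) = (1-q)(-2) ⇒ q = 1/7
P2 indiff ⇒ p·1+(1-p)·9 = p·9+(1-p)·3 ⇒ p(-8) = (1-p)(-6) ⇒ p = 3/7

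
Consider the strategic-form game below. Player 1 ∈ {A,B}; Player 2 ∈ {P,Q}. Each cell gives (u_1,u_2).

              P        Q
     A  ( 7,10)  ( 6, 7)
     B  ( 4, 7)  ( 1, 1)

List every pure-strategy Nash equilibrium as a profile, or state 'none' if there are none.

Nash profiles: (A,P)

(A,P): NE
(A,Q): not NE [P2→P gives 10>7]
(B,P): not NE [P1→A gives 7>4]
(B,Q): not NE [P1→A gives 6>1; P2→P gives 7>1]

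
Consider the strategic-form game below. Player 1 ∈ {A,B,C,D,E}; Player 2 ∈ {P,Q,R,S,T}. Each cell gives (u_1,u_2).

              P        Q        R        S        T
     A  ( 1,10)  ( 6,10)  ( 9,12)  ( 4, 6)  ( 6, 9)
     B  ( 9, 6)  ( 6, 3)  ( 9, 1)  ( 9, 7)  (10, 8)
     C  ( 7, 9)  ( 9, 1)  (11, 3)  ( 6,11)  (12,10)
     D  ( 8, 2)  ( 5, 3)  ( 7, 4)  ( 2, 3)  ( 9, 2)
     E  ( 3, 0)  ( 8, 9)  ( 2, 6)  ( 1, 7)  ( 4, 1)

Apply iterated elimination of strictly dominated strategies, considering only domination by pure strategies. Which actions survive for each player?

P1 drop A (C beats it: P:7>1 Q:9>6 R:11>9 S:6>4 T:12>6)
P1 drop D (B beats it: P:9>8 Q:6>5 R:9>7 S:9>2 T:10>9)
P1 drop E (C beats it: P:7>3 Q:9>8 R:11>2 S:6>1 T:12>4)
P2 drop P (S beats it: B:7>6 C:11>9)
P2 drop Q (S beats it: B:7>3 C:11>1)
P2 drop R (S beats it: B:7>1 C:11>3)
P1→{B,C} P2→{S,T}

Survivors P1:{B,C} P2:{S,T}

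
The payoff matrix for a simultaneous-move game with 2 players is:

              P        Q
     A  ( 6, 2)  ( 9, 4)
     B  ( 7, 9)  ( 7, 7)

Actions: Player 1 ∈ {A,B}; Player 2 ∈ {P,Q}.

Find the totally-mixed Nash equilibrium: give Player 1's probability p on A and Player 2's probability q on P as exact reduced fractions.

P1 indiff ⇒ q·6+(1-q)·9 = q·7+(1-q)·7 ⇒ q(-1) = (1-q)(-2) ⇒ q = 2/3
P2 indiff ⇒ p·2+(1-p)·9 = p·4+(1-p)·7 ⇒ p(-2) = (1-p)(-2) ⇒ p = 1/2

P1 mixes 1/2 on A; P2 mixes 2/3 on P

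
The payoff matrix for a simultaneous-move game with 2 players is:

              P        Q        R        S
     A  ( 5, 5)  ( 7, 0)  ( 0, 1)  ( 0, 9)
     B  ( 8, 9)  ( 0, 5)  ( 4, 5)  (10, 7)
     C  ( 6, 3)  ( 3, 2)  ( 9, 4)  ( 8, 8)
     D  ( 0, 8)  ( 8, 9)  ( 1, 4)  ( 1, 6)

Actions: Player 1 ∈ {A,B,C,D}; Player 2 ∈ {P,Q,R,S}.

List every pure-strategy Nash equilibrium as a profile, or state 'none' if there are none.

(A,P): not NE [P1→B gives 8>5; P2→S gives 9>5]
(A,Q): not NE [P1→D gives 8>7; P2→S gives 9>0]
(A,R): not NE [P1→C gives 9>0; P2→S gives 9>1]
(A,S): not NE [P1→B gives 10>0]
(B,P): NE
(B,Q): not NE [P1→D gives 8>0; P2→P gives 9>5]
(B,R): not NE [P1→C gives 9>4; P2→P gives 9>5]
(B,S): not NE [P2→P gives 9>7]
(C,P): not NE [P1→B gives 8>6; P2→S gives 8>3]
(C,Q): not NE [P1→D gives 8>3; P2→S gives 8>2]
(C,R): not NE [P2→S gives 8>4]
(C,S): not NE [P1→B gives 10>8]
(D,P): not NE [P1→B gives 8>0; P2→Q gives 9>8]
(D,Q): NE
(D,R): not NE [P1→C gives 9>1; P2→Q gives 9>4]
(D,S): not NE [P1→B gives 10>1; P2→Q gives 9>6]

Nash profiles: (B,P), (D,Q)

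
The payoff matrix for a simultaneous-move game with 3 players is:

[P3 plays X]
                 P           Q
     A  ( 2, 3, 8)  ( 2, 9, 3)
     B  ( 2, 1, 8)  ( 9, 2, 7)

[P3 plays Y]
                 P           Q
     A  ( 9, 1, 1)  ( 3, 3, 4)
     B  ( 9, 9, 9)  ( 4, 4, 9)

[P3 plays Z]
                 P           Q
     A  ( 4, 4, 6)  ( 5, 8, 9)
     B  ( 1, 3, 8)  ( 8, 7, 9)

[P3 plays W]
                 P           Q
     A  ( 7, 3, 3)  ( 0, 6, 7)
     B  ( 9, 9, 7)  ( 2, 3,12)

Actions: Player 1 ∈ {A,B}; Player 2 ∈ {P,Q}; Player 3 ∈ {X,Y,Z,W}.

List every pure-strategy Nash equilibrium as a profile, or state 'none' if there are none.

PSNE = {(B,P,Y)}

(A,P,X): not NE [P2→Q gives 9>3]
(A,P,Y): not NE [P2→Q gives 3>1; P3→X gives 8>1]
(A,P,Z): not NE [P2→Q gives 8>4; P3→X gives 8>6]
(A,P,W): not NE [P1→B gives 9>7; P2→Q gives 6>3; P3→X gives 8>3]
(A,Q,X): not NE [P1→B gives 9>2; P3→Z gives 9>3]
(A,Q,Y): not NE [P1→B gives 4>3; P3→Z gives 9>4]
(A,Q,Z): not NE [P1→B gives 8>5]
(A,Q,W): not NE [P1→B gives 2>0; P3→Z gives 9>7]
(B,P,X): not NE [P2→Q gives 2>1; P3→Y gives 9>8]
(B,P,Y): NE
(B,P,Z): not NE [P1→A gives 4>1; P2→Q gives 7>3; P3→Y gives 9>8]
(B,P,W): not NE [P3→Y gives 9>7]
(B,Q,X): not NE [P3→W gives 12>7]
(B,Q,Y): not NE [P2→P gives 9>4; P3→W gives 12>9]
(B,Q,Z): not NE [P3→W gives 12>9]
(B,Q,W): not NE [P2→P gives 9>3]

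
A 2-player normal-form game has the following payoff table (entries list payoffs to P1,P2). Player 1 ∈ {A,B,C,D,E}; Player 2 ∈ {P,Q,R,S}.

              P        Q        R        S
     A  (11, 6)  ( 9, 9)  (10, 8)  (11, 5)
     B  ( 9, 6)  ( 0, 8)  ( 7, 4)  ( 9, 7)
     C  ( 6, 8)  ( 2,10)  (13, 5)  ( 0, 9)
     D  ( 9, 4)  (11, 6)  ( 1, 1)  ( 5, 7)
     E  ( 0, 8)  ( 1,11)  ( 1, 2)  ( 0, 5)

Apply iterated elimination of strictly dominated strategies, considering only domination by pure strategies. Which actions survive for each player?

Survivors P1:{A,D} P2:{Q,S}

P1 drop B (A beats it: P:11>9 Q:9>0 R:10>7 S:11>9)
P1 drop E (A beats it: P:11>0 Q:9>1 R:10>1 S:11>0)
P2 drop P (Q beats it: A:9>6 C:10>8 D:6>4)
P2 drop R (Q beats it: A:9>8 C:10>5 D:6>1)
P1 drop C (A beats it: Q:9>2 S:11>0)
P1→{A,D} P2→{Q,S}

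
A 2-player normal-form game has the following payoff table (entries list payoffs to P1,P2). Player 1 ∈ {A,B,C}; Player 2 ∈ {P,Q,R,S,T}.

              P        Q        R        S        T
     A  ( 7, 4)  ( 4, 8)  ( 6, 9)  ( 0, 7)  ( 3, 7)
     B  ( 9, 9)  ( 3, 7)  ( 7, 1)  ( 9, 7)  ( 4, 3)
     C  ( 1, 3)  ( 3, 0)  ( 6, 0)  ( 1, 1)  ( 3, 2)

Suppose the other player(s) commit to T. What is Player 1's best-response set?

u_1(A vs T) = 3
u_1(B vs T) = 4
u_1(C vs T) = 3
max payoff 4 at {B}

BR_1 = {B}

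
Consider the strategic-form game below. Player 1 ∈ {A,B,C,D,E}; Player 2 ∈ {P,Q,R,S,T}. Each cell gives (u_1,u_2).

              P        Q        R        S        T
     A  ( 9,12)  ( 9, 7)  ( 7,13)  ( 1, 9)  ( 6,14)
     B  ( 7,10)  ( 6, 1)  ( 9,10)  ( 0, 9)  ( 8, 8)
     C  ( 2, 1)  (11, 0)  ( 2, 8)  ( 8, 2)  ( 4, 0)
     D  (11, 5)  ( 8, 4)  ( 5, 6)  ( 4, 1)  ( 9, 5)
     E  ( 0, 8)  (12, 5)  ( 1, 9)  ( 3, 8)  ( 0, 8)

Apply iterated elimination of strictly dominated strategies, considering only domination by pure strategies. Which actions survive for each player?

P2 drop Q (P beats it: A:12>7 B:10>1 C:1>0 D:5>4 E:8>5)
P1 drop E (C beats it: P:2>0 R:2>1 S:8>3 T:4>0)
P2 drop S (R beats it: A:13>9 B:10>9 C:8>2 D:6>1)
P1 drop C (A beats it: P:9>2 R:7>2 T:6>4)
P1→{A,B,D} P2→{P,R,T}

Survivors P1:{A,B,D} P2:{P,R,T}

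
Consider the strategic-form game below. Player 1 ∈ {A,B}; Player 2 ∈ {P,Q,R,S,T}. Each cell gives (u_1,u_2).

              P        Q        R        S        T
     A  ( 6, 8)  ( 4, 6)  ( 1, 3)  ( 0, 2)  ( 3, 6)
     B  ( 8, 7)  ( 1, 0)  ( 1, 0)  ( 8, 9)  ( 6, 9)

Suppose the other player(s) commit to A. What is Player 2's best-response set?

u_2(P vs A) = 8
u_2(Q vs A) = 6
u_2(R vs A) = 3
u_2(S vs A) = 2
u_2(T vs A) = 6
max payoff 8 at {P}

P2 best: {P}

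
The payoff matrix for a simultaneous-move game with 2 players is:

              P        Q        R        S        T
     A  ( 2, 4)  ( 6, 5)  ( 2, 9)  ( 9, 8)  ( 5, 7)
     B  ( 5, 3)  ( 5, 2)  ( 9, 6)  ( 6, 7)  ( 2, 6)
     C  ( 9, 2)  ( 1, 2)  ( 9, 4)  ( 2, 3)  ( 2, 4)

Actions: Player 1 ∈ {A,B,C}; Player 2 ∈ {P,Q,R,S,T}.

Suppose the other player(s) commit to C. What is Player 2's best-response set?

u_2(P vs C) = 2
u_2(Q vs C) = 2
u_2(R vs C) = 4
u_2(S vs C) = 3
u_2(T vs C) = 4
max payoff 4 at {R,T}

P2 best: {R,T}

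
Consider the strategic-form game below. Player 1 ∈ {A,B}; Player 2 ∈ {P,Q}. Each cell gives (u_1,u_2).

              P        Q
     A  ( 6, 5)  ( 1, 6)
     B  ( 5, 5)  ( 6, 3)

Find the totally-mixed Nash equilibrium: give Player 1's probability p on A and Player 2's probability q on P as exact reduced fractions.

(p,q) = (2/3, 5/6)

P1 indiff ⇒ q·6+(1-q)·1 = q·5+(1-q)·6 ⇒ q(1) = (1-q)(5) ⇒ q = 5/6
P2 indiff ⇒ p·5+(1-p)·5 = p·6+(1-p)·3 ⇒ p(-1) = (1-p)(-2) ⇒ p = 2/3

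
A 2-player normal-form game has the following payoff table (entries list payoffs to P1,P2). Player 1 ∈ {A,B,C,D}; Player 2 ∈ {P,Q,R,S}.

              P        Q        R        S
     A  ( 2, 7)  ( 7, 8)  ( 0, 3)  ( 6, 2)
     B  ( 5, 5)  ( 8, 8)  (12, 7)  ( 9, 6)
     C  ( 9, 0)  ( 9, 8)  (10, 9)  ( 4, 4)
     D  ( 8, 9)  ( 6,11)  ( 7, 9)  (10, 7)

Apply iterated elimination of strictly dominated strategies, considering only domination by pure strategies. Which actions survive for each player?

P1 drop A (B beats it: P:5>2 Q:8>7 R:12>0 S:9>6)
P2 drop P (Q beats it: B:8>5 C:8>0 D:11>9)
P2 drop S (Q beats it: B:8>6 C:8>4 D:11>7)
P1 drop D (B beats it: Q:8>6 R:12>7)
P1→{B,C} P2→{Q,R}

Remaining: P1:{B,C} P2:{Q,R}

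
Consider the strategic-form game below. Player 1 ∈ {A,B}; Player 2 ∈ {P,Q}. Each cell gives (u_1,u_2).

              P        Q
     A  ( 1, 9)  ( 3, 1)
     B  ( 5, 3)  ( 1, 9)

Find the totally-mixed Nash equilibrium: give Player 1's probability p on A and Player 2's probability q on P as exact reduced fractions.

P1 indiff ⇒ q·1+(1-q)·3 = q·5+(1-q)·1 ⇒ q(-4) = (1-q)(-2) ⇒ q = 1/3
P2 indiff ⇒ p·9+(1-p)·3 = p·1+(1-p)·9 ⇒ p(8) = (1-p)(6) ⇒ p = 3/7

(p,q) = (3/7, 1/3)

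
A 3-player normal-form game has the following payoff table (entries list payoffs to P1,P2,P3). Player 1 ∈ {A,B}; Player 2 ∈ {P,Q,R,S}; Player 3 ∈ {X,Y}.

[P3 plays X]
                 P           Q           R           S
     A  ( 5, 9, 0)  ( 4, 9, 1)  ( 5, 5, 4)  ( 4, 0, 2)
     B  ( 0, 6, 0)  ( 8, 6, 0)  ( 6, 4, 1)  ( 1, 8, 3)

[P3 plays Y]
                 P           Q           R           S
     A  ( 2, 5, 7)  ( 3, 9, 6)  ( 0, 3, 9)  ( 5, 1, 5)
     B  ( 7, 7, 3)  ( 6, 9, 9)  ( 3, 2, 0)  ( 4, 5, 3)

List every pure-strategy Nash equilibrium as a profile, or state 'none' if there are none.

(A,P,X): not NE [P3→Y gives 7>0]
(A,P,Y): not NE [P1→B gives 7>2; P2→Q gives 9>5]
(A,Q,X): not NE [P1→B gives 8>4; P3→Y gives 6>1]
(A,Q,Y): not NE [P1→B gives 6>3]
(A,R,X): not NE [P1→B gives 6>5; P2→Q gives 9>5; P3→Y gives 9>4]
(A,R,Y): not NE [P1→B gives 3>0; P2→Q gives 9>3]
(A,S,X): not NE [P2→Q gives 9>0; P3→Y gives 5>2]
(A,S,Y): not NE [P2→Q gives 9>1]
(B,P,X): not NE [P1→A gives 5>0; P2→S gives 8>6; P3→Y gives 3>0]
(B,P,Y): not NE [P2→Q gives 9>7]
(B,Q,X): not NE [P2→S gives 8>6; P3→Y gives 9>0]
(B,Q,Y): NE
(B,R,X): not NE [P2→S gives 8>4]
(B,R,Y): not NE [P2→Q gives 9>2; P3→X gives 1>0]
(B,S,X): not NE [P1→A gives 4>1]
(B,S,Y): not NE [P1→A gives 5>4; P2→Q gives 9>5]

PSNE = {(B,Q,Y)}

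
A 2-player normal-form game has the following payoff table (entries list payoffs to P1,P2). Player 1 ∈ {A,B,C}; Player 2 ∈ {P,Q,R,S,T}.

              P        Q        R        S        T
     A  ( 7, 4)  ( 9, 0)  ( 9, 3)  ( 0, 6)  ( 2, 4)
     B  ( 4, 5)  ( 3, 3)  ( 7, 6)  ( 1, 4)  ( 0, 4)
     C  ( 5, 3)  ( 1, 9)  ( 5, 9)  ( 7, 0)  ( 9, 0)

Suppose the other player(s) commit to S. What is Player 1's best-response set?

u_1(A vs S) = 0
u_1(B vs S) = 1
u_1(C vs S) = 7
max payoff 7 at {C}

BR_1 = {C}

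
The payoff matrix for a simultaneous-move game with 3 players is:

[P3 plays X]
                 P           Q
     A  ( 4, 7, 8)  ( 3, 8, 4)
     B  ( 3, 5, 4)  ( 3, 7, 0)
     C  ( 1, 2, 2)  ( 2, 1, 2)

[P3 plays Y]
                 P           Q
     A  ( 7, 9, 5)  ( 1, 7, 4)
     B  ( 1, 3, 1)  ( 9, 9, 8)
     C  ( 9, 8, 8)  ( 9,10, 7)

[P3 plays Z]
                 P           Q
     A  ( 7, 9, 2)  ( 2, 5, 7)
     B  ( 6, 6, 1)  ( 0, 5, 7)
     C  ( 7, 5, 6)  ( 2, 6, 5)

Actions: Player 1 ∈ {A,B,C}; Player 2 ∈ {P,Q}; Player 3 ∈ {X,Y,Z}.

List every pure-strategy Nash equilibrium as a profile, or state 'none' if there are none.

NE set: (B,Q,Y), (C,Q,Y)

(A,P,X): not NE [P2→Q gives 8>7]
(A,P,Y): not NE [P1→C gives 9>7; P3→X gives 8>5]
(A,P,Z): not NE [P3→X gives 8>2]
(A,Q,X): not NE [P3→Z gives 7>4]
(A,Q,Y): not NE [P1→C gives 9>1; P2→P gives 9>7; P3→Z gives 7>4]
(A,Q,Z): not NE [P2→P gives 9>5]
(B,P,X): not NE [P1→A gives 4>3; P2→Q gives 7>5]
(B,P,Y): not NE [P1→C gives 9>1; P2→Q gives 9>3; P3→X gives 4>1]
(B,P,Z): not NE [P1→C gives 7>6; P3→X gives 4>1]
(B,Q,X): not NE [P3→Y gives 8>0]
(B,Q,Y): NE
(B,Q,Z): not NE [P1→C gives 2>0; P2→P gives 6>5; P3→Y gives 8>7]
(C,P,X): not NE [P1→A gives 4>1; P3→Y gives 8>2]
(C,P,Y): not NE [P2→Q gives 10>8]
(C,P,Z): not NE [P2→Q gives 6>5; P3→Y gives 8>6]
(C,Q,X): not NE [P1→B gives 3>2; P2→P gives 2>1; P3→Y gives 7>2]
(C,Q,Y): NE
(C,Q,Z): not NE [P3→Y gives 7>5]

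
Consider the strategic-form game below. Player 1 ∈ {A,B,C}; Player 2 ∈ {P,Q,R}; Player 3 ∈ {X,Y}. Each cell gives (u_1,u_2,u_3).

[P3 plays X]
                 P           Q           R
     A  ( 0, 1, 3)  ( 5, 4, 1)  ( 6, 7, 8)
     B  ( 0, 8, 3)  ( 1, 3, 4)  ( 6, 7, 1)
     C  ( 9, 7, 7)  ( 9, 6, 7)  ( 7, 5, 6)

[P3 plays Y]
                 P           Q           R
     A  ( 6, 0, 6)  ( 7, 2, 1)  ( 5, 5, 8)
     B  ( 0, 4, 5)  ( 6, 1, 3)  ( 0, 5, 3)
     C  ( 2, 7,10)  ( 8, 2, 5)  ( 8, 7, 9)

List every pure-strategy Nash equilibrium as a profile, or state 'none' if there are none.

(A,P,X): not NE [P1→C gives 9>0; P2→R gives 7>1; P3→Y gives 6>3]
(A,P,Y): not NE [P2→R gives 5>0]
(A,Q,X): not NE [P1→C gives 9>5; P2→R gives 7>4]
(A,Q,Y): not NE [P1→C gives 8>7; P2→R gives 5>2]
(A,R,X): not NE [P1→C gives 7>6]
(A,R,Y): not NE [P1→C gives 8>5]
(B,P,X): not NE [P1→C gives 9>0; P3→Y gives 5>3]
(B,P,Y): not NE [P1→A gives 6>0; P2→R gives 5>4]
(B,Q,X): not NE [P1→C gives 9>1; P2→P gives 8>3]
(B,Q,Y): not NE [P1→C gives 8>6; P2→R gives 5>1; P3→X gives 4>3]
(B,R,X): not NE [P1→C gives 7>6; P2→P gives 8>7; P3→Y gives 3>1]
(B,R,Y): not NE [P1→C gives 8>0]
(C,P,X): not NE [P3→Y gives 10>7]
(C,P,Y): not NE [P1→A gives 6>2]
(C,Q,X): not NE [P2→P gives 7>6]
(C,Q,Y): not NE [P2→R gives 7>2; P3→X gives 7>5]
(C,R,X): not NE [P2→P gives 7>5; P3→Y gives 9>6]
(C,R,Y): NE

PSNE = {(C,R,Y)}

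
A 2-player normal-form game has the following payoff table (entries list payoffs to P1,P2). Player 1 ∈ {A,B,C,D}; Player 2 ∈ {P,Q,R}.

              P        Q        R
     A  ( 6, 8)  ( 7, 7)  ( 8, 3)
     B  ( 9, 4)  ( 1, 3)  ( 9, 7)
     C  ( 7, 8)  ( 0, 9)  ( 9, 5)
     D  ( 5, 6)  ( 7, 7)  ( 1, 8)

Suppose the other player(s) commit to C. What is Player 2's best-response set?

argmax u_2 = {Q}

u_2(P vs C) = 8
u_2(Q vs C) = 9
u_2(R vs C) = 5
max payoff 9 at {Q}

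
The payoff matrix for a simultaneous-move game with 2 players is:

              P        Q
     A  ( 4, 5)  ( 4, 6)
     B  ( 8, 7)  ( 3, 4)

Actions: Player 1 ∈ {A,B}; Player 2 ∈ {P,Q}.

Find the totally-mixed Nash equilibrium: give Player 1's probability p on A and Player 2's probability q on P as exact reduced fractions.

P1 indiff ⇒ q·4+(1-q)·4 = q·8+(1-q)·3 ⇒ q(-4) = (1-q)(-1) ⇒ q = 1/5
P2 indiff ⇒ p·5+(1-p)·7 = p·6+(1-p)·4 ⇒ p(-1) = (1-p)(-3) ⇒ p = 3/4

P1 mixes 3/4 on A; P2 mixes 1/5 on P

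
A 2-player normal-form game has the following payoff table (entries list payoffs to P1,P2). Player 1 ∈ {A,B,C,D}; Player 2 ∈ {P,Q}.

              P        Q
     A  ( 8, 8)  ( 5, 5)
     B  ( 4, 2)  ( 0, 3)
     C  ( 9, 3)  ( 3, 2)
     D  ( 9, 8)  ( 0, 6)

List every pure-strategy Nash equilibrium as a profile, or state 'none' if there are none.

(A,P): not NE [P1→D gives 9>8]
(A,Q): not NE [P2→P gives 8>5]
(B,P): not NE [P1→D gives 9>4; P2→Q gives 3>2]
(B,Q): not NE [P1→A gives 5>0]
(C,P): NE
(C,Q): not NE [P1→A gives 5>3; P2→P gives 3>2]
(D,P): NE
(D,Q): not NE [P1→A gives 5>0; P2→P gives 8>6]

NE set: (C,P), (D,P)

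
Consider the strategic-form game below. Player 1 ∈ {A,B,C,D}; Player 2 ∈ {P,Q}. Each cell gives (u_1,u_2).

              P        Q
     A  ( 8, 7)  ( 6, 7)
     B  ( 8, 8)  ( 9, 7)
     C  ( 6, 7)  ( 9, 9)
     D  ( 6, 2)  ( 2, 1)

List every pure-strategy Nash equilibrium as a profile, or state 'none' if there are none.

(A,P): NE
(A,Q): not NE [P1→C gives 9>6]
(B,P): NE
(B,Q): not NE [P2→P gives 8>7]
(C,P): not NE [P1→B gives 8>6; P2→Q gives 9>7]
(C,Q): NE
(D,P): not NE [P1→B gives 8>6]
(D,Q): not NE [P1→C gives 9>2; P2→P gives 2>1]

NE set: (A,P), (B,P), (C,Q)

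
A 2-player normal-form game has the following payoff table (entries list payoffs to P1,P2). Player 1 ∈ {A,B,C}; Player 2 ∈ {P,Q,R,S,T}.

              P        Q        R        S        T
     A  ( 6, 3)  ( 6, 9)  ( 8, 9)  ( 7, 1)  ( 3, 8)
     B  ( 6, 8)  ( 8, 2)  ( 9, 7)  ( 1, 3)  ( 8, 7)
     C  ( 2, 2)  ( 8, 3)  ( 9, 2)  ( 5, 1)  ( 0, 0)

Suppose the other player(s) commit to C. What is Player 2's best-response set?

argmax u_2 = {Q}

u_2(P vs C) = 2
u_2(Q vs C) = 3
u_2(R vs C) = 2
u_2(S vs C) = 1
u_2(T vs C) = 0
max payoff 3 at {Q}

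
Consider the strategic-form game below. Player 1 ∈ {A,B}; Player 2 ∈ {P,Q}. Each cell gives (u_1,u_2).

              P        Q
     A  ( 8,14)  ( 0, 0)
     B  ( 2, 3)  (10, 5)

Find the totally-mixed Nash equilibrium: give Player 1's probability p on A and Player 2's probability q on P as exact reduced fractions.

p=1/8, q=5/8

P1 indiff ⇒ q·8+(1-q)·0 = q·2+(1-q)·10 ⇒ q(6) = (1-q)(10) ⇒ q = 5/8
P2 indiff ⇒ p·14+(1-p)·3 = p·0+(1-p)·5 ⇒ p(14) = (1-p)(2) ⇒ p = 1/8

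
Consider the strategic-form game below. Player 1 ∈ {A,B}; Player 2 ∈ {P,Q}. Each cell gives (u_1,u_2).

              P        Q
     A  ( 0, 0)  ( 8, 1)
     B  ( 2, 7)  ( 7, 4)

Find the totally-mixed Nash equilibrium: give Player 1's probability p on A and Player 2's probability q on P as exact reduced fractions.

P1 indiff ⇒ q·0+(1-q)·8 = q·2+(1-q)·7 ⇒ q(-2) = (1-q)(-1) ⇒ q = 1/3
P2 indiff ⇒ p·0+(1-p)·7 = p·1+(1-p)·4 ⇒ p(-1) = (1-p)(-3) ⇒ p = 3/4

(p,q) = (3/4, 1/3)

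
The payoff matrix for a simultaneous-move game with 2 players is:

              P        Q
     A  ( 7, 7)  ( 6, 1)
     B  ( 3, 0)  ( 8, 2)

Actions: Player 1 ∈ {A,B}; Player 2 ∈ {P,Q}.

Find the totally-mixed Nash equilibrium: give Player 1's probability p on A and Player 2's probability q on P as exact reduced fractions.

P1 indiff ⇒ q·7+(1-q)·6 = q·3+(1-q)·8 ⇒ q(4) = (1-q)(2) ⇒ q = 1/3
P2 indiff ⇒ p·7+(1-p)·0 = p·1+(1-p)·2 ⇒ p(6) = (1-p)(2) ⇒ p = 1/4

P1 mixes 1/4 on A; P2 mixes 1/3 on P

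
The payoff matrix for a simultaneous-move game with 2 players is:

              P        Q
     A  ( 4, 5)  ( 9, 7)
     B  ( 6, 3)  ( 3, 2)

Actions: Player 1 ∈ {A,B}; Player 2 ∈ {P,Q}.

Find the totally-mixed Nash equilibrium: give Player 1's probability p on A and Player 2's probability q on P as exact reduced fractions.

P1 indiff ⇒ q·4+(1-q)·9 = q·6+(1-q)·3 ⇒ q(-2) = (1-q)(-6) ⇒ q = 3/4
P2 indiff ⇒ p·5+(1-p)·3 = p·7+(1-p)·2 ⇒ p(-2) = (1-p)(-1) ⇒ p = 1/3

p=1/3, q=3/4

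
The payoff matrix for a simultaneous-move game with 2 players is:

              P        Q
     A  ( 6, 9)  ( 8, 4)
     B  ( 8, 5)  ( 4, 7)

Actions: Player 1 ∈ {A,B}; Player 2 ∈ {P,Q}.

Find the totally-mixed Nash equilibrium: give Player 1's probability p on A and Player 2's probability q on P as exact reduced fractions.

P1 mixes 2/7 on A; P2 mixes 2/3 on P

P1 indiff ⇒ q·6+(1-q)·8 = q·8+(1-q)·4 ⇒ q(-2) = (1-q)(-4) ⇒ q = 2/3
P2 indiff ⇒ p·9+(1-p)·5 = p·4+(1-p)·7 ⇒ p(5) = (1-p)(2) ⇒ p = 2/7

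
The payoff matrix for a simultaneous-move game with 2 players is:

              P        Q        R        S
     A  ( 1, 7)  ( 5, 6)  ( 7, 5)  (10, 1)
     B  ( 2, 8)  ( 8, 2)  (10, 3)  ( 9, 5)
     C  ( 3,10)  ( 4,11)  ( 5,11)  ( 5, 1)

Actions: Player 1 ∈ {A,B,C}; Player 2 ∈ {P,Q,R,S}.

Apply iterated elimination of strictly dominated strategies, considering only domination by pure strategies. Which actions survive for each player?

P2 drop S (P beats it: A:7>1 B:8>5 C:10>1)
P1 drop A (B beats it: P:2>1 Q:8>5 R:10>7)
P1→{B,C} P2→{P,Q,R}

IESDS → P1:{B,C} P2:{P,Q,R}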